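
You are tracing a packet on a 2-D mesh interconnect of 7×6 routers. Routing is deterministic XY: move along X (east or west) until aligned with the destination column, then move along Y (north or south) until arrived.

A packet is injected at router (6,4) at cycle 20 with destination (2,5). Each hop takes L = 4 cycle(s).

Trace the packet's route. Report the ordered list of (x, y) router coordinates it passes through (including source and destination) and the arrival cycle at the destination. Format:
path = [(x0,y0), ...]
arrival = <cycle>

[0] x=6 y=4 t=20
[1] x=5 y=4 t=24 →W
[2] x=4 y=4 t=28 →W
[3] x=3 y=4 t=32 →W
[4] x=2 y=4 t=36 →W
[5] x=2 y=5 t=40 →N

path = [(6,4), (5,4), (4,4), (3,4), (2,4), (2,5)]
arrival = 40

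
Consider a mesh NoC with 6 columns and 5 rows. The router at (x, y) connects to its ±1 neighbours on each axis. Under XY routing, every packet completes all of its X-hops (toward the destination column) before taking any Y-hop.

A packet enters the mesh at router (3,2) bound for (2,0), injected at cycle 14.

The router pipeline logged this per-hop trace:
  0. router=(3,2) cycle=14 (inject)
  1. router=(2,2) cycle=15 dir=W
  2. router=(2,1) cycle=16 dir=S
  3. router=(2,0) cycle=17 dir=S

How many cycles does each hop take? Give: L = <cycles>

L = 1

Between hops 0 and 1 the cycle counter advances 15 − 14 = 1.
One hop costs L cycles, so L = 1.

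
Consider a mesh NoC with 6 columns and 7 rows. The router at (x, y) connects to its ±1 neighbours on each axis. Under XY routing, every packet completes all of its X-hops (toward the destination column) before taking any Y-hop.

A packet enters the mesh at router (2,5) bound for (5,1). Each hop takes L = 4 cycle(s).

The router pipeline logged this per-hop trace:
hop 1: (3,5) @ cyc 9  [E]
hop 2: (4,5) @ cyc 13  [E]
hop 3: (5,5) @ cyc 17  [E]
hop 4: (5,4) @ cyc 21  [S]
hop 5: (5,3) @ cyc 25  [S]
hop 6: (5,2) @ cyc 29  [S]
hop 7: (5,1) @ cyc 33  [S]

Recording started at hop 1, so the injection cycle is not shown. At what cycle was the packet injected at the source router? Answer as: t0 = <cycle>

t0 = 5

Hop 1 reached at cycle 9; hop k is at t0 + k·L.
So t0 = 9 − 1·4 = 5.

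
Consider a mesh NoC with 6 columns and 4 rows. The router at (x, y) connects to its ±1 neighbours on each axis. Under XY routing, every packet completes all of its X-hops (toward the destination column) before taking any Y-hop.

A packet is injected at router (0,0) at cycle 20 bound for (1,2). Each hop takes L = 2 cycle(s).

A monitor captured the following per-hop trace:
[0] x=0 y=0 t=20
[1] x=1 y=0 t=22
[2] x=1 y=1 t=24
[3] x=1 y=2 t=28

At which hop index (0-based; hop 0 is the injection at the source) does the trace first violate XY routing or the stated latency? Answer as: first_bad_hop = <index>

first_bad_hop = 3

check 1→ d=(1,0) cyc+2: ok
check 2→ d=(0,1) cyc+2: ok
check 3→ d=(0,1) cyc+4: BAD: Δcyc=4≠L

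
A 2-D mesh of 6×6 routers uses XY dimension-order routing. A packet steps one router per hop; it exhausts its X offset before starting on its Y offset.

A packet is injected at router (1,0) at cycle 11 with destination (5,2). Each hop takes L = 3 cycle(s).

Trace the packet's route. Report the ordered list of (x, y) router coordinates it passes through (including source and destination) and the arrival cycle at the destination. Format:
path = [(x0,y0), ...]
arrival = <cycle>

t=11: at (1,0)
t=14: at (2,0) after E
t=17: at (3,0) after E
t=20: at (4,0) after E
t=23: at (5,0) after E
t=26: at (5,1) after N
t=29: at (5,2) after N

path = [(1,0), (2,0), (3,0), (4,0), (5,0), (5,1), (5,2)]
arrival = 29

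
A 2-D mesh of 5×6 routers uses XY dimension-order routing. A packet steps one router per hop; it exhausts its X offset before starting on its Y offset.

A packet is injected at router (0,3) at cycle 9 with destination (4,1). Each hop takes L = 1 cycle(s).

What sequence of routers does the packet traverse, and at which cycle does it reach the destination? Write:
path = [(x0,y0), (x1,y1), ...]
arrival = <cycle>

t=9: at (0,3)
t=10: at (1,3) after E
t=11: at (2,3) after E
t=12: at (3,3) after E
t=13: at (4,3) after E
t=14: at (4,2) after S
t=15: at (4,1) after S

path = [(0,3), (1,3), (2,3), (3,3), (4,3), (4,2), (4,1)]
arrival = 15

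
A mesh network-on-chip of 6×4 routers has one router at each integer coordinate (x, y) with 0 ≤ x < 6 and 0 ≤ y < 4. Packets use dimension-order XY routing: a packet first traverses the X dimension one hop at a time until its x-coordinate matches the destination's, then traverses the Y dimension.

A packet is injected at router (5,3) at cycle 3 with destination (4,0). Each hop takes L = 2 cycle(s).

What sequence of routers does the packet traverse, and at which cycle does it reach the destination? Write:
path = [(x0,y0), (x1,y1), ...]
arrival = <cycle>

src (5,3)  cyc=3
W→(4,3)  cyc=5
S→(4,2)  cyc=7
S→(4,1)  cyc=9
S→(4,0)  cyc=11

path = [(5,3), (4,3), (4,2), (4,1), (4,0)]
arrival = 11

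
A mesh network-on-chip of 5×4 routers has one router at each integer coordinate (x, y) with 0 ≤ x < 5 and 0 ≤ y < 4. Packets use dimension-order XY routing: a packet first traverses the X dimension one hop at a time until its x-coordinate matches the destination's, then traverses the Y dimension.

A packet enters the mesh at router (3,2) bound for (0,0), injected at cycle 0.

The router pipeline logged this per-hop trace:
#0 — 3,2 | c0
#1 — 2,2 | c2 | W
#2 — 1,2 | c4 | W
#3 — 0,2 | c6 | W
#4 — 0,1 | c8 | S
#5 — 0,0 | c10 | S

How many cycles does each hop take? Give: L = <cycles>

L = 2

Between hops 0 and 1 the cycle counter advances 2 − 0 = 2.
Each hop adds L, hence L = 2.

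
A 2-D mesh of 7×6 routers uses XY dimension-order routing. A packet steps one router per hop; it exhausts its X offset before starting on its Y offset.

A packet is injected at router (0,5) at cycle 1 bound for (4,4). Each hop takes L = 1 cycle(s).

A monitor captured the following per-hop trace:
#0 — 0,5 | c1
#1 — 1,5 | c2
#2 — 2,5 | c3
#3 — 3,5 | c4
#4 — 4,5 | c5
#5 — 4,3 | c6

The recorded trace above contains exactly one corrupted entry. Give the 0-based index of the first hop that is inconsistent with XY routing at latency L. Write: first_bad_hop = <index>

check 1→ d=(1,0) cyc+1: ok
check 2→ d=(1,0) cyc+1: ok
check 3→ d=(1,0) cyc+1: ok
check 4→ d=(1,0) cyc+1: ok
check 5→ d=(0,-2) cyc+1: BAD: non-unit step

first_bad_hop = 5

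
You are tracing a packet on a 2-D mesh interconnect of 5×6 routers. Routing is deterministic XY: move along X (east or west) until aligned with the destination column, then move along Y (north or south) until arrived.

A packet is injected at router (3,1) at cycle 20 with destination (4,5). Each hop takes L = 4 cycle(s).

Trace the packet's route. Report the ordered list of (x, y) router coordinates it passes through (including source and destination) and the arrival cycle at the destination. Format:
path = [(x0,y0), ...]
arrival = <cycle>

hop 0: (3,1) @ cyc 20
hop 1: (4,1) @ cyc 24  [E]
hop 2: (4,2) @ cyc 28  [N]
hop 3: (4,3) @ cyc 32  [N]
hop 4: (4,4) @ cyc 36  [N]
hop 5: (4,5) @ cyc 40  [N]

path = [(3,1), (4,1), (4,2), (4,3), (4,4), (4,5)]
arrival = 40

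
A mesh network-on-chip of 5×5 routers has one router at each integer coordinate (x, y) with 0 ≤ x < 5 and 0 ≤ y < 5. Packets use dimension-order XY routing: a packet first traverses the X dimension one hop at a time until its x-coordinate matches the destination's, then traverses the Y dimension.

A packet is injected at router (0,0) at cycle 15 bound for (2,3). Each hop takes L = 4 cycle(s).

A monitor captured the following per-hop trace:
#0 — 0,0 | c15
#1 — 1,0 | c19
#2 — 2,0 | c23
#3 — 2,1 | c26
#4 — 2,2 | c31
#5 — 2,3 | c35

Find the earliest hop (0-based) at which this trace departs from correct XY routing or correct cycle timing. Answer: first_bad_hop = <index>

hop 1: step (+1,+0), +4 cyc — ok
hop 2: step (+1,+0), +4 cyc — ok
hop 3: step (+0,+1), +3 cyc — BAD: Δcyc=3≠L

first_bad_hop = 3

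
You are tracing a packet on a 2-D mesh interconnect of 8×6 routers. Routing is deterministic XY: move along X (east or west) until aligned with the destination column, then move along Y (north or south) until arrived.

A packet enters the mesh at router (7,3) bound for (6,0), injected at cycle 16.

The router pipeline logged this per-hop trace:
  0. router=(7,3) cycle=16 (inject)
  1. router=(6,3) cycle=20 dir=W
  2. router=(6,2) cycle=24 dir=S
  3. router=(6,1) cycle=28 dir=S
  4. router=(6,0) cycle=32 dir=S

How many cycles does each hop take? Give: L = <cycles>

cyc[1] − cyc[0] = 20 − 16 = 4.
One hop costs L cycles, so L = 4.

L = 4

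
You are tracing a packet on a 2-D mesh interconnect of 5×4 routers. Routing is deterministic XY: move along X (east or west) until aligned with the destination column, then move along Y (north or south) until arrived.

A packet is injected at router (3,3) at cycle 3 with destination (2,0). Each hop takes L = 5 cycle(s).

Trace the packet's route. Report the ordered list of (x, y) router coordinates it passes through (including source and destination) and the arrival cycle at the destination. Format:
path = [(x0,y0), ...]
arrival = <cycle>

#0 — 3,3 | c3
#1 — 2,3 | c8 | W
#2 — 2,2 | c13 | S
#3 — 2,1 | c18 | S
#4 — 2,0 | c23 | S

path = [(3,3), (2,3), (2,2), (2,1), (2,0)]
arrival = 23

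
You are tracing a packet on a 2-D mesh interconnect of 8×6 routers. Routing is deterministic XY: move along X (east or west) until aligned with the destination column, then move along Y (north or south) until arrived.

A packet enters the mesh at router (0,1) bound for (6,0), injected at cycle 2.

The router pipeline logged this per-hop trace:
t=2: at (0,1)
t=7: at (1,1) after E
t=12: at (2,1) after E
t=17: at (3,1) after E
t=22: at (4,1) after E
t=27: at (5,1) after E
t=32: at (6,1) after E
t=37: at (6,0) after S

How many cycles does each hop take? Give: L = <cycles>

From hop 0 (2) to hop 1 (7): +5 cycles.
Each hop adds L, hence L = 5.

L = 5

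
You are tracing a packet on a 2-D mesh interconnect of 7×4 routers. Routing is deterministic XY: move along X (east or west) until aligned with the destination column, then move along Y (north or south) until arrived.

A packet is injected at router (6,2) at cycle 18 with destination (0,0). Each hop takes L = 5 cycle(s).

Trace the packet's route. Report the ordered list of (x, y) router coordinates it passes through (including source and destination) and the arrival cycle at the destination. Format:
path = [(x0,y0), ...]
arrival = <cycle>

#0 — 6,2 | c18
#1 — 5,2 | c23 | W
#2 — 4,2 | c28 | W
#3 — 3,2 | c33 | W
#4 — 2,2 | c38 | W
#5 — 1,2 | c43 | W
#6 — 0,2 | c48 | W
#7 — 0,1 | c53 | S
#8 — 0,0 | c58 | S

path = [(6,2), (5,2), (4,2), (3,2), (2,2), (1,2), (0,2), (0,1), (0,0)]
arrival = 58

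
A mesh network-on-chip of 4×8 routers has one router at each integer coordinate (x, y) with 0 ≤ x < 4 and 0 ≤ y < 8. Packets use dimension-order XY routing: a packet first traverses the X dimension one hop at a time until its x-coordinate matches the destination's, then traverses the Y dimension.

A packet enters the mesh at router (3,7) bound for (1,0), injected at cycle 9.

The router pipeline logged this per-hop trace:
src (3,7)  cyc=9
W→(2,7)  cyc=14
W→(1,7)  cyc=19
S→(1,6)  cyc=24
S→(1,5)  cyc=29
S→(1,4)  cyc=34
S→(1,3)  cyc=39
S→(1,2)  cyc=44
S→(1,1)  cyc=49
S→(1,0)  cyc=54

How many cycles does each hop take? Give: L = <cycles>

cyc[1] − cyc[0] = 14 − 9 = 5.
Each hop adds L, hence L = 5.

L = 5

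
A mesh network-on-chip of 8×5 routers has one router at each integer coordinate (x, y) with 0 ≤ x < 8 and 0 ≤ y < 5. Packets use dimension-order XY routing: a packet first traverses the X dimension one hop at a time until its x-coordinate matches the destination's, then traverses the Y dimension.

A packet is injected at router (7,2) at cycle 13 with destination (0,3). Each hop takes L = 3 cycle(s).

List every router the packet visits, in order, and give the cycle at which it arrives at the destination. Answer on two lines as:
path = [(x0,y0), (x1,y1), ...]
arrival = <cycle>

t=13: at (7,2)
t=16: at (6,2) after W
t=19: at (5,2) after W
t=22: at (4,2) after W
t=25: at (3,2) after W
t=28: at (2,2) after W
t=31: at (1,2) after W
t=34: at (0,2) after W
t=37: at (0,3) after N

path = [(7,2), (6,2), (5,2), (4,2), (3,2), (2,2), (1,2), (0,2), (0,3)]
arrival = 37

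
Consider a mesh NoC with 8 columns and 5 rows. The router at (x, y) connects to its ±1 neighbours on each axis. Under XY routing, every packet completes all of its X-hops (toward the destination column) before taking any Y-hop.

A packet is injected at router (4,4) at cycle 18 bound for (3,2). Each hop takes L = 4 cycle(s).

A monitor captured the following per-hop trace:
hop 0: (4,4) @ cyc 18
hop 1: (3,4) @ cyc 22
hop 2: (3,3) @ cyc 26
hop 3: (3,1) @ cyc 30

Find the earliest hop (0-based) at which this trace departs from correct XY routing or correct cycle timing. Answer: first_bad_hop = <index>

check 1→ d=(-1,0) cyc+4: ok
check 2→ d=(0,-1) cyc+4: ok
check 3→ d=(0,-2) cyc+4: BAD: non-unit step

first_bad_hop = 3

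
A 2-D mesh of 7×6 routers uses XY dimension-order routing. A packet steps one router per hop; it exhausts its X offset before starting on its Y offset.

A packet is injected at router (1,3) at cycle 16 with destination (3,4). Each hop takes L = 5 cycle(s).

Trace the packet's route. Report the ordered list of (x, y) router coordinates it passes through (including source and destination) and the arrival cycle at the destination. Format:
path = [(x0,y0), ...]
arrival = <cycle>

path = [(1,3), (2,3), (3,3), (3,4)]
arrival = 31

[0] x=1 y=3 t=16
[1] x=2 y=3 t=21 →E
[2] x=3 y=3 t=26 →E
[3] x=3 y=4 t=31 →N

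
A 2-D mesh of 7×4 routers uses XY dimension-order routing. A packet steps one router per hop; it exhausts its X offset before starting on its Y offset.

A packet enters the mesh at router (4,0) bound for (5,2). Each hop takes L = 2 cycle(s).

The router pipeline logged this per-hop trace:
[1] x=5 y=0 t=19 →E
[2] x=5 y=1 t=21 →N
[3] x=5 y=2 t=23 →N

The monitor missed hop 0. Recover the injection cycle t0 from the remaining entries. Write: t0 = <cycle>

t0 = 17

At hop 1 the cycle is 19; in general cyc_k = t0 + kL.
t0 = cyc[1] − L = 19 − 2 = 17.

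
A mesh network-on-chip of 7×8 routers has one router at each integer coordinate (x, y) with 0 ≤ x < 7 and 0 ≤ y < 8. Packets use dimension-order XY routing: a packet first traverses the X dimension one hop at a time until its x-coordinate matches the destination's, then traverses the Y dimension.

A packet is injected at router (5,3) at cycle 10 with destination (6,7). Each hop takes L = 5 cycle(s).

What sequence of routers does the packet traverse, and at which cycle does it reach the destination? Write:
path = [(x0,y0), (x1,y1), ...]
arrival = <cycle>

[0] x=5 y=3 t=10
[1] x=6 y=3 t=15 →E
[2] x=6 y=4 t=20 →N
[3] x=6 y=5 t=25 →N
[4] x=6 y=6 t=30 →N
[5] x=6 y=7 t=35 →N

path = [(5,3), (6,3), (6,4), (6,5), (6,6), (6,7)]
arrival = 35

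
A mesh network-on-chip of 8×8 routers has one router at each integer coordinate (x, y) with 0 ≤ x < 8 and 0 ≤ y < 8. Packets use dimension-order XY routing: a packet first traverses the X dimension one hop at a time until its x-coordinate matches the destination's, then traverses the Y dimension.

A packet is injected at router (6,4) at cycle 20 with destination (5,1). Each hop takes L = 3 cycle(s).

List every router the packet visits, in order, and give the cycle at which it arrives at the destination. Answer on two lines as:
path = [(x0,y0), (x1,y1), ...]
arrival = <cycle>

path = [(6,4), (5,4), (5,3), (5,2), (5,1)]
arrival = 32

src (6,4)  cyc=20
W→(5,4)  cyc=23
S→(5,3)  cyc=26
S→(5,2)  cyc=29
S→(5,1)  cyc=32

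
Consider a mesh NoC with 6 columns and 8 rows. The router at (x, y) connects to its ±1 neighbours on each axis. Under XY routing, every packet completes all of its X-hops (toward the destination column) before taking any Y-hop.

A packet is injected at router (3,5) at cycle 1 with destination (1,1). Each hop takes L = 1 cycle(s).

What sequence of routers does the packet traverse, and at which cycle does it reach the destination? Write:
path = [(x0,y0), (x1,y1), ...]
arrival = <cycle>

[0] x=3 y=5 t=1
[1] x=2 y=5 t=2 →W
[2] x=1 y=5 t=3 →W
[3] x=1 y=4 t=4 →S
[4] x=1 y=3 t=5 →S
[5] x=1 y=2 t=6 →S
[6] x=1 y=1 t=7 →S

path = [(3,5), (2,5), (1,5), (1,4), (1,3), (1,2), (1,1)]
arrival = 7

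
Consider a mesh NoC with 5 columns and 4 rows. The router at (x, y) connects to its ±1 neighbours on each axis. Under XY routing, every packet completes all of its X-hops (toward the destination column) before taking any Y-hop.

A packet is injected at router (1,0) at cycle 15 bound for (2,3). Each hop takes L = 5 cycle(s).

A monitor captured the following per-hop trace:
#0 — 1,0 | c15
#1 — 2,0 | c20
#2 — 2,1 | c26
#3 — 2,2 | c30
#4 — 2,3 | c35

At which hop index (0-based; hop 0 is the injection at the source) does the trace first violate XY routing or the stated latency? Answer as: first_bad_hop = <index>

first_bad_hop = 2

hop 1: step (+1,+0), +5 cyc — ok
hop 2: step (+0,+1), +6 cyc — BAD: Δcyc=6≠L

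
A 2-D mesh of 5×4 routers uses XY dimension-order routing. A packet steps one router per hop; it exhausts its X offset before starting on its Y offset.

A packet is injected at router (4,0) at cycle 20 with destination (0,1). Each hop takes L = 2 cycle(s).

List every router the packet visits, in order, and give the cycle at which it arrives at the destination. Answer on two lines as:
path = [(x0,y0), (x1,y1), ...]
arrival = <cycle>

  0. router=(4,0) cycle=20 (inject)
  1. router=(3,0) cycle=22 dir=W
  2. router=(2,0) cycle=24 dir=W
  3. router=(1,0) cycle=26 dir=W
  4. router=(0,0) cycle=28 dir=W
  5. router=(0,1) cycle=30 dir=N

path = [(4,0), (3,0), (2,0), (1,0), (0,0), (0,1)]
arrival = 30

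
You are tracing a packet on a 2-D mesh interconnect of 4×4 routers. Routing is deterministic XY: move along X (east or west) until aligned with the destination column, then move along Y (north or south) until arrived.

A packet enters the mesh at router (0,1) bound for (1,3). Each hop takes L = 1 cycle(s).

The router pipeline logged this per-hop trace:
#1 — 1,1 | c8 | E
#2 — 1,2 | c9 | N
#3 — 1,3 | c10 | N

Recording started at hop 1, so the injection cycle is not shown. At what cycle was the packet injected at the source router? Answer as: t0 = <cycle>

cyc[1] = 8 and cyc[k] = t0 + k·L for every k.
Subtract one hop: t0 = 8 − 1 = 7.

t0 = 7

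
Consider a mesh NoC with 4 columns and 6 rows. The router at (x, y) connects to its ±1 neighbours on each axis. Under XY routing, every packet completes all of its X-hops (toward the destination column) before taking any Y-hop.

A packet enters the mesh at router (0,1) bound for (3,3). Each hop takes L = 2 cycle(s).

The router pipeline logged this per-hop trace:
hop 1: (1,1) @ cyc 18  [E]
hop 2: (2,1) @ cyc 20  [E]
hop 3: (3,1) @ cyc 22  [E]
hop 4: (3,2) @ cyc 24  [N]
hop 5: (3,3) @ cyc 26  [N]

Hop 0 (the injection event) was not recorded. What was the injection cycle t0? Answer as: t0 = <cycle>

t0 = 16

At hop 1 the cycle is 18; in general cyc_k = t0 + kL.
Subtract one hop: t0 = 18 − 2 = 16.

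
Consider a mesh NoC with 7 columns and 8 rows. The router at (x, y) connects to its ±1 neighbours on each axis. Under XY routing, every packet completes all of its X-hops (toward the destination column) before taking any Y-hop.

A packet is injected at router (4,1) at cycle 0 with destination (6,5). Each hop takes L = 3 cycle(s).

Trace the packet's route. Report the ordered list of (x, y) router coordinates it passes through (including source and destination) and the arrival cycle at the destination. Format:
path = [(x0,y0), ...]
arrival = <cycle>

path = [(4,1), (5,1), (6,1), (6,2), (6,3), (6,4), (6,5)]
arrival = 18

src (4,1)  cyc=0
E→(5,1)  cyc=3
E→(6,1)  cyc=6
N→(6,2)  cyc=9
N→(6,3)  cyc=12
N→(6,4)  cyc=15
N→(6,5)  cyc=18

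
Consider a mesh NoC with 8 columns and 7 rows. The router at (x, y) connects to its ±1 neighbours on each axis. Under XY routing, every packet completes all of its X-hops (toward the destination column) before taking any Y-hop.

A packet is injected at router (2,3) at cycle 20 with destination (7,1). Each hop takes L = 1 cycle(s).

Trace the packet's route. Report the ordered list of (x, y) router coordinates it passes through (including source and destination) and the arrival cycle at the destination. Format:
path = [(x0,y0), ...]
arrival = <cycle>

path = [(2,3), (3,3), (4,3), (5,3), (6,3), (7,3), (7,2), (7,1)]
arrival = 27

[0] x=2 y=3 t=20
[1] x=3 y=3 t=21 →E
[2] x=4 y=3 t=22 →E
[3] x=5 y=3 t=23 →E
[4] x=6 y=3 t=24 →E
[5] x=7 y=3 t=25 →E
[6] x=7 y=2 t=26 →S
[7] x=7 y=1 t=27 →S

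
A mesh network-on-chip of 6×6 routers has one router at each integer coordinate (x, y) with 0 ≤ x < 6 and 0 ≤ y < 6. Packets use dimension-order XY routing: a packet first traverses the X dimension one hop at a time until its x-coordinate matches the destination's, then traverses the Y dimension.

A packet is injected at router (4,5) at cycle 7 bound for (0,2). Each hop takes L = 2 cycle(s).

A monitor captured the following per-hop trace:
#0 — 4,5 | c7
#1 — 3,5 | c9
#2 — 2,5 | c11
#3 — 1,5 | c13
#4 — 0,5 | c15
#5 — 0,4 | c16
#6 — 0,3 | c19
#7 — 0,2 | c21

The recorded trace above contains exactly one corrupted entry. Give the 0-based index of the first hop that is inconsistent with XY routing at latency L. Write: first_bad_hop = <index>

first_bad_hop = 5

check 1→ d=(-1,0) cyc+2: ok
check 2→ d=(-1,0) cyc+2: ok
check 3→ d=(-1,0) cyc+2: ok
check 4→ d=(-1,0) cyc+2: ok
check 5→ d=(0,-1) cyc+1: BAD: Δcyc=1≠L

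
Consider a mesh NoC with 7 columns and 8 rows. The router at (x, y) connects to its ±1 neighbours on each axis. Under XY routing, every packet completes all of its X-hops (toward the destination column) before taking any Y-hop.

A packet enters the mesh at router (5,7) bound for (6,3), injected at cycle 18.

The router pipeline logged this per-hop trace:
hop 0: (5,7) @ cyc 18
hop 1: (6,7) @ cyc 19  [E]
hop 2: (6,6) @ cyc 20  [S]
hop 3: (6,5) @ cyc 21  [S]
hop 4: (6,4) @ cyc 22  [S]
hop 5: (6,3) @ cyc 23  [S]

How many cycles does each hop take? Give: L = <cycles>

From hop 0 (18) to hop 1 (19): +1 cycles.
Per-hop latency L = Δcyc = 1.

L = 1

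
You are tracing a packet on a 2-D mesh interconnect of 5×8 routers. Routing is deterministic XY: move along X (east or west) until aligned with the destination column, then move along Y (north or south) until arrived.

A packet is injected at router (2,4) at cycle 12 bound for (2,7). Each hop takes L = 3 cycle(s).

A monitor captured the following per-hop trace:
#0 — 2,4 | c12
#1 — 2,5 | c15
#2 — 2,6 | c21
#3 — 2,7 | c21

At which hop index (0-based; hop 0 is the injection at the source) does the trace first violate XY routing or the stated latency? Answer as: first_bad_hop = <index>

  1: Δx=+0 Δy=+1 Δt=3 [ok]
  2: Δx=+0 Δy=+1 Δt=6 [BAD: Δcyc=6≠L]

first_bad_hop = 2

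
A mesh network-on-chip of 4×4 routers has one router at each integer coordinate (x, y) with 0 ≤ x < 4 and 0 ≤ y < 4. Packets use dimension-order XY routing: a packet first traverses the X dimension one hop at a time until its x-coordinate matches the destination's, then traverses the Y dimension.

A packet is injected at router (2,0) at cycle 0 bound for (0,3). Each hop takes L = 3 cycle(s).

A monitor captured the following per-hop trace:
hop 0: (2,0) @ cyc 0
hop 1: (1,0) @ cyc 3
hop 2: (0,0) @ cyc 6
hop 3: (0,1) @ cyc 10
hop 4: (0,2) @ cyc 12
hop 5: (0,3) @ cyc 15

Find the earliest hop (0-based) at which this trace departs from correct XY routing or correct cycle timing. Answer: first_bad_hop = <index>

first_bad_hop = 3

hop 1: step (-1,+0), +3 cyc — ok
hop 2: step (-1,+0), +3 cyc — ok
hop 3: step (+0,+1), +4 cyc — BAD: Δcyc=4≠L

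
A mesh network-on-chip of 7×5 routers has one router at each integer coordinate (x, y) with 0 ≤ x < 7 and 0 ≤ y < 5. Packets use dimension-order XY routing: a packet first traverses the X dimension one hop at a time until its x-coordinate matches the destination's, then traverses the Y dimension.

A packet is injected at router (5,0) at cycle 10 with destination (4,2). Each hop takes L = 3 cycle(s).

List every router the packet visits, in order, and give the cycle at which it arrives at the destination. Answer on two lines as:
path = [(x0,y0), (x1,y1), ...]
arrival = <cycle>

path = [(5,0), (4,0), (4,1), (4,2)]
arrival = 19

hop 0: (5,0) @ cyc 10
hop 1: (4,0) @ cyc 13  [W]
hop 2: (4,1) @ cyc 16  [N]
hop 3: (4,2) @ cyc 19  [N]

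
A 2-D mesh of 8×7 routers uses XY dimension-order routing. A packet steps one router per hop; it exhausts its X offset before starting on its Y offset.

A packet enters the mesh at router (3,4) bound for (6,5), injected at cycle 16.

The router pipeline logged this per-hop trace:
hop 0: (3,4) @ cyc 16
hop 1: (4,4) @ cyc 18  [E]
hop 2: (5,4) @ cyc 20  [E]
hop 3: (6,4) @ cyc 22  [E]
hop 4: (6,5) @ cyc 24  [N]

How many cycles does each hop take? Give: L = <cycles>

From hop 0 (16) to hop 1 (18): +2 cycles.
One hop costs L cycles, so L = 2.

L = 2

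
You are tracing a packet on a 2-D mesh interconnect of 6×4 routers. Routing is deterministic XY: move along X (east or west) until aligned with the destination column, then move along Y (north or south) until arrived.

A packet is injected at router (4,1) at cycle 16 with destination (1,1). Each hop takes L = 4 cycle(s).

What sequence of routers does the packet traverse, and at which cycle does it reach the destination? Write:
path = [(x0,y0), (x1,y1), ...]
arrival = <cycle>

t=16: at (4,1)
t=20: at (3,1) after W
t=24: at (2,1) after W
t=28: at (1,1) after W

path = [(4,1), (3,1), (2,1), (1,1)]
arrival = 28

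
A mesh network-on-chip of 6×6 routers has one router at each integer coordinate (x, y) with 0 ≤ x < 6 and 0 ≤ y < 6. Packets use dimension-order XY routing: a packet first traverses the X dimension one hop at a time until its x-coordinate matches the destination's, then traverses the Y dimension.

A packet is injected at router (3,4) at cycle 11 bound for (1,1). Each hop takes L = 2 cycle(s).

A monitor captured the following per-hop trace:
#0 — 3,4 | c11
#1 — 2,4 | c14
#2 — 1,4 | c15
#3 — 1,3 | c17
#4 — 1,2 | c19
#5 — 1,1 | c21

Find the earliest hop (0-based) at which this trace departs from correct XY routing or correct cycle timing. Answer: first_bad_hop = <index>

first_bad_hop = 1

  1: Δx=-1 Δy=+0 Δt=3 [BAD: Δcyc=3≠L]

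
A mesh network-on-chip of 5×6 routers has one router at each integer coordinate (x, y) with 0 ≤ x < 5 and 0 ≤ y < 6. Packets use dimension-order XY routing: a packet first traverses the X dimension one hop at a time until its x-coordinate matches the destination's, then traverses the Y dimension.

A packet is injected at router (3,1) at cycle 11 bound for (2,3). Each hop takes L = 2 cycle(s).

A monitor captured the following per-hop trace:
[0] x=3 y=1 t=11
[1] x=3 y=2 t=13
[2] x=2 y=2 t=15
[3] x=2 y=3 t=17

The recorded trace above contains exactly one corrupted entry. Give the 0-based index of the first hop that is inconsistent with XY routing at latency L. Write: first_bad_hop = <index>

first_bad_hop = 1

  1: Δx=+0 Δy=+1 Δt=2 [BAD: Y-move but x=3≠2]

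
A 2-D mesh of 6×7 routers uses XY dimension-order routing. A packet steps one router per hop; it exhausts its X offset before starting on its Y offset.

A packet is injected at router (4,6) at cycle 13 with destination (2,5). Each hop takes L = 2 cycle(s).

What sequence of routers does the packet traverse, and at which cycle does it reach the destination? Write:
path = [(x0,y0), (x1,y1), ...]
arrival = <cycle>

t=13: at (4,6)
t=15: at (3,6) after W
t=17: at (2,6) after W
t=19: at (2,5) after S

path = [(4,6), (3,6), (2,6), (2,5)]
arrival = 19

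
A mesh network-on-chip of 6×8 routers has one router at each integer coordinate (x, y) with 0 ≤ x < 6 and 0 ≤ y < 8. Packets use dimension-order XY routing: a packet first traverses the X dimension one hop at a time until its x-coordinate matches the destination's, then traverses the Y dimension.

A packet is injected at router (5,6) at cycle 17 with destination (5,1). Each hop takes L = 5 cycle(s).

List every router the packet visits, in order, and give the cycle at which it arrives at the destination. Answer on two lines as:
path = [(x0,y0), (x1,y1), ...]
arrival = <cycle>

path = [(5,6), (5,5), (5,4), (5,3), (5,2), (5,1)]
arrival = 42

hop 0: (5,6) @ cyc 17
hop 1: (5,5) @ cyc 22  [S]
hop 2: (5,4) @ cyc 27  [S]
hop 3: (5,3) @ cyc 32  [S]
hop 4: (5,2) @ cyc 37  [S]
hop 5: (5,1) @ cyc 42  [S]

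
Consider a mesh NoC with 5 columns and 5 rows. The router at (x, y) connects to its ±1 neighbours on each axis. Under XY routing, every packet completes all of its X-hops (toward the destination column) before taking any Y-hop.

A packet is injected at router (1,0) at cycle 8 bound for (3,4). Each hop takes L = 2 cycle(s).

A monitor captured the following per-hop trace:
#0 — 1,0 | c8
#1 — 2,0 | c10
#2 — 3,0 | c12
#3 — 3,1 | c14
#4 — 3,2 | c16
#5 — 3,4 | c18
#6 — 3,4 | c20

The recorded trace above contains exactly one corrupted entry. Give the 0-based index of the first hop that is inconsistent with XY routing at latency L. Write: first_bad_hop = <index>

first_bad_hop = 5

[1] (+1,+0) / 2c ⇒ ok
[2] (+1,+0) / 2c ⇒ ok
[3] (+0,+1) / 2c ⇒ ok
[4] (+0,+1) / 2c ⇒ ok
[5] (+0,+2) / 2c ⇒ BAD: non-unit step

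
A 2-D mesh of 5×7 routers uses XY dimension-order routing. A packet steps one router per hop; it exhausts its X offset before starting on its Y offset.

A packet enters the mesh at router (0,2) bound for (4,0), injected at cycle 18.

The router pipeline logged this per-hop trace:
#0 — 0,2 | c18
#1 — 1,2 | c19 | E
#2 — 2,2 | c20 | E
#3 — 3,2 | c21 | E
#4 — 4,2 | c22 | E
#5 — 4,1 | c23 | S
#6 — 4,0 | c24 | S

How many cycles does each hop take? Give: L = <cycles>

From hop 0 (18) to hop 1 (19): +1 cycles.
Each hop adds L, hence L = 1.

L = 1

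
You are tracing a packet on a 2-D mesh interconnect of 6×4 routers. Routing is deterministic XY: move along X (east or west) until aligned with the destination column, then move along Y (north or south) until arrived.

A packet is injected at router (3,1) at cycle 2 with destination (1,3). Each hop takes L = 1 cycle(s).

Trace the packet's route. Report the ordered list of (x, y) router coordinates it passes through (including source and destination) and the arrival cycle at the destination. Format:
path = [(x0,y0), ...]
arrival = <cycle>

path = [(3,1), (2,1), (1,1), (1,2), (1,3)]
arrival = 6

t=2: at (3,1)
t=3: at (2,1) after W
t=4: at (1,1) after W
t=5: at (1,2) after N
t=6: at (1,3) after N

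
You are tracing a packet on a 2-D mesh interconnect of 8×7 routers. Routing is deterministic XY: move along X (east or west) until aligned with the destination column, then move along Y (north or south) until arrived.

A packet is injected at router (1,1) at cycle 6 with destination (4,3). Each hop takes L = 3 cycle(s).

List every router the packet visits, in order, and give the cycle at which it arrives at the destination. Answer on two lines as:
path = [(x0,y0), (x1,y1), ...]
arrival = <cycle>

path = [(1,1), (2,1), (3,1), (4,1), (4,2), (4,3)]
arrival = 21

src (1,1)  cyc=6
E→(2,1)  cyc=9
E→(3,1)  cyc=12
E→(4,1)  cyc=15
N→(4,2)  cyc=18
N→(4,3)  cyc=21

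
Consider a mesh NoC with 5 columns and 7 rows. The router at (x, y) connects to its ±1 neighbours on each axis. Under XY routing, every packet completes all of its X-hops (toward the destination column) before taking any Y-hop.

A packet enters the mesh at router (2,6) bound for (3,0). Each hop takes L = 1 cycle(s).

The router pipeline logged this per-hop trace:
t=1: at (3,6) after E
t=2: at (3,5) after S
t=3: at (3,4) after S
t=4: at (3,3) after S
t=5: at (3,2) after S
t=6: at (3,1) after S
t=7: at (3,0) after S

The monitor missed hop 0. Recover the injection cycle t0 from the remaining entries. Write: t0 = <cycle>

t0 = 0

cyc[1] = 1 and cyc[k] = t0 + k·L for every k.
Therefore t0 = 1 − L = 0.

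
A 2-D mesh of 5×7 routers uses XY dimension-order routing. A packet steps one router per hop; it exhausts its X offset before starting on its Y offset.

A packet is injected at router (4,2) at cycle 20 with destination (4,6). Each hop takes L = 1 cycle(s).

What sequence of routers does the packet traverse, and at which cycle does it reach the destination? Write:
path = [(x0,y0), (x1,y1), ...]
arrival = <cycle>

path = [(4,2), (4,3), (4,4), (4,5), (4,6)]
arrival = 24

src (4,2)  cyc=20
N→(4,3)  cyc=21
N→(4,4)  cyc=22
N→(4,5)  cyc=23
N→(4,6)  cyc=24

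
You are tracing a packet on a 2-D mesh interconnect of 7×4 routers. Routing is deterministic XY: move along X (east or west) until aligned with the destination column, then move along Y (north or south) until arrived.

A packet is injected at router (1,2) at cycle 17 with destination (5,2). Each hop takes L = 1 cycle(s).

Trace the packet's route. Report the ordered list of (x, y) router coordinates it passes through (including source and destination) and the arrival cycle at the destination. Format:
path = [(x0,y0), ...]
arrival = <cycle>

[0] x=1 y=2 t=17
[1] x=2 y=2 t=18 →E
[2] x=3 y=2 t=19 →E
[3] x=4 y=2 t=20 →E
[4] x=5 y=2 t=21 →E

path = [(1,2), (2,2), (3,2), (4,2), (5,2)]
arrival = 21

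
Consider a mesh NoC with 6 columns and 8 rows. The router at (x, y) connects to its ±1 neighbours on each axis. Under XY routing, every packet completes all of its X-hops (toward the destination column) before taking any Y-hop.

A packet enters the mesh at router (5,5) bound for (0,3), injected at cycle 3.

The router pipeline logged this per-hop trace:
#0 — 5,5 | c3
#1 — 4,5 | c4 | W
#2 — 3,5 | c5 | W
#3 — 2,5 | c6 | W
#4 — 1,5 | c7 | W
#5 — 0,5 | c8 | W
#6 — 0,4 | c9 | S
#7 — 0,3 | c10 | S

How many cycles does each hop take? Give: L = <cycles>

Between hops 0 and 1 the cycle counter advances 4 − 3 = 1.
Per-hop latency L = Δcyc = 1.

L = 1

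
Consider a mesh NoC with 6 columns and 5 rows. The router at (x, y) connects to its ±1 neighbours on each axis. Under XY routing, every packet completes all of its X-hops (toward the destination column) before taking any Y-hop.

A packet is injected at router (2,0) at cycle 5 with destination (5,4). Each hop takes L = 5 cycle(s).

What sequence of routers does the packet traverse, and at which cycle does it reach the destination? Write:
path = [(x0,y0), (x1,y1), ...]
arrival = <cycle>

  0. router=(2,0) cycle=5 (inject)
  1. router=(3,0) cycle=10 dir=E
  2. router=(4,0) cycle=15 dir=E
  3. router=(5,0) cycle=20 dir=E
  4. router=(5,1) cycle=25 dir=N
  5. router=(5,2) cycle=30 dir=N
  6. router=(5,3) cycle=35 dir=N
  7. router=(5,4) cycle=40 dir=N

path = [(2,0), (3,0), (4,0), (5,0), (5,1), (5,2), (5,3), (5,4)]
arrival = 40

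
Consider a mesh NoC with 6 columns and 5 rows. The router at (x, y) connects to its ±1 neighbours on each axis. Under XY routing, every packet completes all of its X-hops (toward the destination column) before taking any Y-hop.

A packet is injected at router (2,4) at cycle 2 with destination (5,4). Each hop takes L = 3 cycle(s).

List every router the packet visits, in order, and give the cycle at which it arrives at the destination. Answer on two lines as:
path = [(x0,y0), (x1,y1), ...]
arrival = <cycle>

[0] x=2 y=4 t=2
[1] x=3 y=4 t=5 →E
[2] x=4 y=4 t=8 →E
[3] x=5 y=4 t=11 →E

path = [(2,4), (3,4), (4,4), (5,4)]
arrival = 11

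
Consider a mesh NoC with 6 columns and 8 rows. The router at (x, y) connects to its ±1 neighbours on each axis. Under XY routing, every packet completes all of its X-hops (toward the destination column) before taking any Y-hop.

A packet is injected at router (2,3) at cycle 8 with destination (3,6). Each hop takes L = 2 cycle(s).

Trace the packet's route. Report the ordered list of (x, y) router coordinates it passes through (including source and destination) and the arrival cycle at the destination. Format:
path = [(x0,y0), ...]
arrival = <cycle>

path = [(2,3), (3,3), (3,4), (3,5), (3,6)]
arrival = 16

hop 0: (2,3) @ cyc 8
hop 1: (3,3) @ cyc 10  [E]
hop 2: (3,4) @ cyc 12  [N]
hop 3: (3,5) @ cyc 14  [N]
hop 4: (3,6) @ cyc 16  [N]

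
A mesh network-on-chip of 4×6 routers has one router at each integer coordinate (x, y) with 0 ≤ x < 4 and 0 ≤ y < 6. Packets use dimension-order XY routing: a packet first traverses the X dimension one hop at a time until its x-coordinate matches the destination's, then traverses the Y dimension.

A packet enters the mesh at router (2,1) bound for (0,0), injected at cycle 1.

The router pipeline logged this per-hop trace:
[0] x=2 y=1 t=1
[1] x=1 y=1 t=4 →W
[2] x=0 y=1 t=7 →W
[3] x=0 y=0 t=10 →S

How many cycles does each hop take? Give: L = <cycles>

L = 3

Between hops 0 and 1 the cycle counter advances 4 − 1 = 3.
Per-hop latency L = Δcyc = 3.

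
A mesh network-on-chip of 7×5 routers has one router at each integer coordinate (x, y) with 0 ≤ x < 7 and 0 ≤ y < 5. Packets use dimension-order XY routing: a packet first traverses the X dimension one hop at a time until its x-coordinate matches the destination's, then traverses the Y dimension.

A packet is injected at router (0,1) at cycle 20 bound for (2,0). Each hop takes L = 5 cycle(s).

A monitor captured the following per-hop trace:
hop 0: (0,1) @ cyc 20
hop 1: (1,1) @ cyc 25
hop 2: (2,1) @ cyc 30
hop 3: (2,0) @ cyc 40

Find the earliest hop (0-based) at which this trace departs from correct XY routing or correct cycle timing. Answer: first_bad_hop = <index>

[1] (+1,+0) / 5c ⇒ ok
[2] (+1,+0) / 5c ⇒ ok
[3] (+0,-1) / 10c ⇒ BAD: Δcyc=10≠L

first_bad_hop = 3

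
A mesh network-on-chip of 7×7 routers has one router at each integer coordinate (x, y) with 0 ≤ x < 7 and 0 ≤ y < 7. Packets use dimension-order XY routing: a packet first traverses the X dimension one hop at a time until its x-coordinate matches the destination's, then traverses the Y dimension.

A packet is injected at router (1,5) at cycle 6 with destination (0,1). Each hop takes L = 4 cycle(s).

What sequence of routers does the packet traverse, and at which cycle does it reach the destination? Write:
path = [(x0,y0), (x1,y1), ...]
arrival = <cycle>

path = [(1,5), (0,5), (0,4), (0,3), (0,2), (0,1)]
arrival = 26

hop 0: (1,5) @ cyc 6
hop 1: (0,5) @ cyc 10  [W]
hop 2: (0,4) @ cyc 14  [S]
hop 3: (0,3) @ cyc 18  [S]
hop 4: (0,2) @ cyc 22  [S]
hop 5: (0,1) @ cyc 26  [S]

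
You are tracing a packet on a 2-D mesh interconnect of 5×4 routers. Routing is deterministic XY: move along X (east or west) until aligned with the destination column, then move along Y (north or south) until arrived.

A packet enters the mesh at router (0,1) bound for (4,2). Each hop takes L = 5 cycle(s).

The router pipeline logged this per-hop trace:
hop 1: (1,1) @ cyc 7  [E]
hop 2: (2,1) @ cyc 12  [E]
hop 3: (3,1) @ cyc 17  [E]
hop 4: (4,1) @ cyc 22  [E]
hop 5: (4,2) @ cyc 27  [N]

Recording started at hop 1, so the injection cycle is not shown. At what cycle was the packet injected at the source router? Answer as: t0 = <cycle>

t0 = 2

cyc[1] = 7 and cyc[k] = t0 + k·L for every k.
So t0 = 7 − 1·5 = 2.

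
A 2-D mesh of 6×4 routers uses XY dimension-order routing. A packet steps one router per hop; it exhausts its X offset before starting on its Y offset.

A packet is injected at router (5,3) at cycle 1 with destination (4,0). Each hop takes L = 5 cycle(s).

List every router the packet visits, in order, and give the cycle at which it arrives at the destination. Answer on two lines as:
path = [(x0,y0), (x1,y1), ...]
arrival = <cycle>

path = [(5,3), (4,3), (4,2), (4,1), (4,0)]
arrival = 21

hop 0: (5,3) @ cyc 1
hop 1: (4,3) @ cyc 6  [W]
hop 2: (4,2) @ cyc 11  [S]
hop 3: (4,1) @ cyc 16  [S]
hop 4: (4,0) @ cyc 21  [S]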